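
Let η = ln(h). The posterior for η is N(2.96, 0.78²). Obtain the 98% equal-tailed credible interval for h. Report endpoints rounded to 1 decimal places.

On the log scale the 98% interval is 2.96 ± 2.326 × 0.78 = [1.1454, 4.7746].
Exponentiate: [e^1.1454, e^4.7746] = [3.1, 118.5].

[3.1, 118.5]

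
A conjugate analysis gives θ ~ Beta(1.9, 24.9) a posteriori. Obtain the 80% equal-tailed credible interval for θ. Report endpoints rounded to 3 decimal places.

[0.019, 0.137]

Posterior: Beta(1.9, 24.9).
Equal-tailed 80% interval: the 0.1 and 0.9 quantiles of Beta(1.9, 24.9).
Posterior mean ≈ 0.071, SD ≈ 0.049; a Normal approximation gives roughly [0.009, 0.133].
Exact: F⁻¹(0.1) = 0.019; F⁻¹(0.9) = 0.137.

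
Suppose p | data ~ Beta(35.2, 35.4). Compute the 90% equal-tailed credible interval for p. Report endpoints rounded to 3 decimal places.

Posterior: Beta(35.2, 35.4).
Equal-tailed 90% interval: the 0.05 and 0.95 quantiles of Beta(35.2, 35.4).
Posterior mean ≈ 0.499, SD ≈ 0.059; a Normal approximation gives roughly [0.401, 0.596].
Exact: F⁻¹(0.05) = 0.401; F⁻¹(0.95) = 0.596.

[0.401, 0.596]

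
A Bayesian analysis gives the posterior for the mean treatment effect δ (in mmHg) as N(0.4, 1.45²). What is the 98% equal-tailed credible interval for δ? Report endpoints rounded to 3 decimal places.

The posterior is symmetric, so the 98% equal-tailed interval is δ = 0.4 ± z·1.45 with z = 2.326.
Half-width: 2.326 × 1.45 = 3.373.
0.4 − 3.373 = -2.973; 0.4 + 3.373 = 3.773.

[-2.973, 3.773]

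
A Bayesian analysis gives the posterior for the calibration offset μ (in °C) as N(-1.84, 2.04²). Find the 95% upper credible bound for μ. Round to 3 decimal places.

1.516

Need U with P(μ ≤ U) = 0.95: U = -1.84 + z_{0.05}·2.04.
z = 1.645; U = -1.84 + 1.645 × 2.04 = 1.516.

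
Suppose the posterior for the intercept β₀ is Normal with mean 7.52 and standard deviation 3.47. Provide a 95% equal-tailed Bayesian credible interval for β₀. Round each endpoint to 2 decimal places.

[0.72, 14.32]

The posterior is symmetric, so the 95% equal-tailed interval is β₀ = 7.52 ± z·3.47 with z = 1.960.
Half-width: 1.960 × 3.47 = 6.80.
7.52 − 6.80 = 0.72; 7.52 + 6.80 = 14.32.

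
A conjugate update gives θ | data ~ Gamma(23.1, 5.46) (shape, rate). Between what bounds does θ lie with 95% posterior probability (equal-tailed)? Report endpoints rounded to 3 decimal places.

[2.685, 6.122]

Posterior: Gamma(shape 23.1, rate 5.46).
Equal-tailed 95% interval: Gamma(23.1, 5.46) quantiles at 0.025 and 0.975.
Posterior mean ≈ 4.231, SD ≈ 0.880; a Normal approximation gives roughly [2.505, 5.956].
Exact: lower = 2.685; upper = 6.122.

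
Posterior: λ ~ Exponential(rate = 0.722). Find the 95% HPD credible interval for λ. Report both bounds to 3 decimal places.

[0.000, 4.149]

The exponential density is strictly decreasing on [0, ∞), so the HPD interval is anchored at 0: [0, q] with P(λ ≤ q) = 0.95.
q = −ln(1 − 0.95) / 0.722 = 2.9957 / 0.722 = 4.149.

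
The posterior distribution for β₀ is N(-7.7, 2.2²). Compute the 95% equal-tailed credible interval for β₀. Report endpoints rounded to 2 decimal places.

[-12.01, -3.39]

The posterior is symmetric, so the 95% equal-tailed interval is β₀ = -7.7 ± z·2.2 with z = 1.960.
Half-width: 1.960 × 2.2 = 4.31.
-7.7 − 4.31 = -12.01; -7.7 + 4.31 = -3.39.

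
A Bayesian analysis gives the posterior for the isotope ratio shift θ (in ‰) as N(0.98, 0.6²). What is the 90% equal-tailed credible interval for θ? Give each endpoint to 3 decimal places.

The posterior is symmetric, so the 90% equal-tailed interval is θ = 0.98 ± z·0.6 with z = 1.645.
Half-width: 1.645 × 0.6 = 0.987.
0.98 − 0.987 = -0.007; 0.98 + 0.987 = 1.967.

[-0.007, 1.967]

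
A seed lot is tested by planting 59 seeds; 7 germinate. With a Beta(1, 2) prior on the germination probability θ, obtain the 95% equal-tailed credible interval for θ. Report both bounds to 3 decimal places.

Posterior: Beta(1+7, 2+52) = Beta(8, 54).
Equal-tailed 95% interval: the 0.025 and 0.975 quantiles of Beta(8, 54).
Posterior mean ≈ 0.129, SD ≈ 0.042; a Normal approximation gives roughly [0.046, 0.212].
Exact: F⁻¹(0.025) = 0.058; F⁻¹(0.975) = 0.222.

[0.058, 0.222]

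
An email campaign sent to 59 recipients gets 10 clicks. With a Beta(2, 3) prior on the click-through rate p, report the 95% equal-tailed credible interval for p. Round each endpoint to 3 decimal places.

[0.102, 0.291]

Posterior: Beta(2+10, 3+49) = Beta(12, 52).
Equal-tailed 95% interval: the 0.025 and 0.975 quantiles of Beta(12, 52).
Posterior mean ≈ 0.188, SD ≈ 0.048; a Normal approximation gives roughly [0.093, 0.282].
Exact: F⁻¹(0.025) = 0.102; F⁻¹(0.975) = 0.291.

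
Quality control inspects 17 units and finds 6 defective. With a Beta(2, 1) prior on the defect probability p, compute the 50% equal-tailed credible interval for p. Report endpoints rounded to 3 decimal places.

[0.324, 0.472]

Posterior: Beta(2+6, 1+11) = Beta(8, 12).
Equal-tailed 50% interval: the 0.25 and 0.75 quantiles of Beta(8, 12).
Posterior mean ≈ 0.400, SD ≈ 0.107; a Normal approximation gives roughly [0.328, 0.472].
Exact: F⁻¹(0.25) = 0.324; F⁻¹(0.75) = 0.472.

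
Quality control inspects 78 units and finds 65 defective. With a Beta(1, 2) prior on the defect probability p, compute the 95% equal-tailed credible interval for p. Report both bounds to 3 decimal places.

[0.724, 0.891]

Posterior: Beta(1+65, 2+13) = Beta(66, 15).
Equal-tailed 95% interval: the 0.025 and 0.975 quantiles of Beta(66, 15).
Posterior mean ≈ 0.815, SD ≈ 0.043; a Normal approximation gives roughly [0.731, 0.899].
Exact: F⁻¹(0.025) = 0.724; F⁻¹(0.975) = 0.891.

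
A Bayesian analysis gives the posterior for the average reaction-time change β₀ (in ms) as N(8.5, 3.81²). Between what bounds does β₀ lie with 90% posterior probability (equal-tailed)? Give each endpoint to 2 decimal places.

The posterior is symmetric, so the 90% equal-tailed interval is β₀ = 8.5 ± z·3.81 with z = 1.645.
Half-width: 1.645 × 3.81 = 6.27.
8.5 − 6.27 = 2.23; 8.5 + 6.27 = 14.77.

[2.23, 14.77]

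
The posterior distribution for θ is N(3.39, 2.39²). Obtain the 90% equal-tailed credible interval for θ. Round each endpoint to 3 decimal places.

[-0.541, 7.321]

The posterior is symmetric, so the 90% equal-tailed interval is θ = 3.39 ± z·2.39 with z = 1.645.
Half-width: 1.645 × 2.39 = 3.931.
3.39 − 3.931 = -0.541; 3.39 + 3.931 = 7.321.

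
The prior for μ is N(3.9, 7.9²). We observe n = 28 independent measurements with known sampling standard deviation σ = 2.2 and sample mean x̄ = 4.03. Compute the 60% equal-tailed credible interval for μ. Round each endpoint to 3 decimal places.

[3.680, 4.379]

Posterior precision = 1/7.9² + 28/2.2² = 0.0160 + 5.7851 = 5.8011, so posterior SD = 0.4152.
Posterior mean = (3.9/7.9² + 28·4.03/2.2²) / 5.8011 = 4.0296.
Interval: 4.0296 ± 0.842 × 0.4152 → [3.680, 4.379].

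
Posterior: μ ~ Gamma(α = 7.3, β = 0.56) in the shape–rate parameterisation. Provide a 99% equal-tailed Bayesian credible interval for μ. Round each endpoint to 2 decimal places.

Posterior: Gamma(shape 7.3, rate 0.56).
Equal-tailed 99% interval: Gamma(7.3, 0.56) quantiles at 0.005 and 0.995.
Posterior mean ≈ 13.04, SD ≈ 4.82; a Normal approximation gives roughly [0.61, 25.46].
Exact: lower = 3.92; upper = 28.76.

[3.92, 28.76]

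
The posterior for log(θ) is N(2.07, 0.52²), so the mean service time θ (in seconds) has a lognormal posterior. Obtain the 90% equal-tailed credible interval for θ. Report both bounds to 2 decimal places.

On the log scale the 90% interval is 2.07 ± 1.645 × 0.52 = [1.2147, 2.9253].
Exponentiate: [e^1.2147, e^2.9253] = [3.37, 18.64].

[3.37, 18.64]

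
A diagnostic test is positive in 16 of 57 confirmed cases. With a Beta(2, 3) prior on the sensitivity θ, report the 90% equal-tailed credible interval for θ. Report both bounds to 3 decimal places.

[0.200, 0.388]

Posterior: Beta(2+16, 3+41) = Beta(18, 44).
Equal-tailed 90% interval: the 0.05 and 0.95 quantiles of Beta(18, 44).
Posterior mean ≈ 0.290, SD ≈ 0.057; a Normal approximation gives roughly [0.196, 0.384].
Exact: F⁻¹(0.05) = 0.200; F⁻¹(0.95) = 0.388.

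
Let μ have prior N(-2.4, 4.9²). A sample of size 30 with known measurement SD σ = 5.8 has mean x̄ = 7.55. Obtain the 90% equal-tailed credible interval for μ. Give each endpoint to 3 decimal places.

Posterior precision = 1/4.9² + 30/5.8² = 0.0416 + 0.8918 = 0.9334, so posterior SD = 1.0350.
Posterior mean = (-2.4/4.9² + 30·7.55/5.8²) / 0.9334 = 7.1060.
Interval: 7.1060 ± 1.645 × 1.0350 → [5.404, 8.809].

[5.404, 8.809]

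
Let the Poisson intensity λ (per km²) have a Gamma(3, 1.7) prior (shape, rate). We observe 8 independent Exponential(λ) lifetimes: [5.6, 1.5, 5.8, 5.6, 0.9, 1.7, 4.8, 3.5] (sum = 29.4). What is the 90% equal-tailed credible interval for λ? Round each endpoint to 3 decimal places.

[0.198, 0.545]

Posterior: Gamma(3+8, 1.7+29.4) = Gamma(11, 31.1) (shape, rate).
Equal-tailed 90% interval: Gamma(11, 31.1) quantiles at 0.05 and 0.95.
Posterior mean ≈ 0.354, SD ≈ 0.107; a Normal approximation gives roughly [0.178, 0.529].
Exact: lower = 0.198; upper = 0.545.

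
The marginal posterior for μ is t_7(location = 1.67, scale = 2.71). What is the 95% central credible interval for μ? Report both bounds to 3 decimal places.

The t_7 distribution is symmetric; the 95% interval is 1.67 ± t·2.71 with t_{0.975,7} = 2.365.
Half-width: 2.365 × 2.71 = 6.408.
1.67 − 6.408 = -4.738; 1.67 + 6.408 = 8.078.

[-4.738, 8.078]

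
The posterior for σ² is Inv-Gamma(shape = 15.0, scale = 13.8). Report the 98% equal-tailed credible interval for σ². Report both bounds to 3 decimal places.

[0.542, 1.846]

Inverse-Gamma(15.0, 13.8) quantiles: F⁻¹(0.01) and F⁻¹(0.99).
Equivalently, 1/σ² ~ Gamma(15.0, rate = 13.8); invert its 0.99 and 0.01 quantiles.
Posterior mean ≈ 0.986, SD ≈ 0.273; a Normal approximation gives roughly [0.350, 1.622].
Exact: lower = 0.542; upper = 1.846.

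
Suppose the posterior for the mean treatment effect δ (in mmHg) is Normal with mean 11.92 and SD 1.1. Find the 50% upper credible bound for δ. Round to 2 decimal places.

11.92

Need U with P(δ ≤ U) = 0.50: U = 11.92 + z_{0.5}·1.1.
z = 0.000; U = 11.92 + 0.000 × 1.1 = 11.92.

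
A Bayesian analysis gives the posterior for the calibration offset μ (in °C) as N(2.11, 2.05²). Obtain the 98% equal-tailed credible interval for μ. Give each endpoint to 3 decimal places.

[-2.659, 6.879]

The posterior is symmetric, so the 98% equal-tailed interval is μ = 2.11 ± z·2.05 with z = 2.326.
Half-width: 2.326 × 2.05 = 4.769.
2.11 − 4.769 = -2.659; 2.11 + 4.769 = 6.879.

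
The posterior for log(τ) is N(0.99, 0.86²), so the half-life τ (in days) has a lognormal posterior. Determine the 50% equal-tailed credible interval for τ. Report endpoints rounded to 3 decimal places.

[1.507, 4.807]

On the log scale the 50% interval is 0.99 ± 0.674 × 0.86 = [0.4099, 1.5701].
Exponentiate: [e^0.4099, e^1.5701] = [1.507, 4.807].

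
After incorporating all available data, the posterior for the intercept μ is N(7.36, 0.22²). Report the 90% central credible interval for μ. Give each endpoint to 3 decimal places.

The posterior is symmetric, so the 90% equal-tailed interval is μ = 7.36 ± z·0.22 with z = 1.645.
Half-width: 1.645 × 0.22 = 0.362.
7.36 − 0.362 = 6.998; 7.36 + 0.362 = 7.722.

[6.998, 7.722]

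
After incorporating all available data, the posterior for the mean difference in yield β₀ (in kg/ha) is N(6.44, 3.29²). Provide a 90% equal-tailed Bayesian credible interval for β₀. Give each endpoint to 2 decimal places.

[1.03, 11.85]

The posterior is symmetric, so the 90% equal-tailed interval is β₀ = 6.44 ± z·3.29 with z = 1.645.
Half-width: 1.645 × 3.29 = 5.41.
6.44 − 5.41 = 1.03; 6.44 + 5.41 = 11.85.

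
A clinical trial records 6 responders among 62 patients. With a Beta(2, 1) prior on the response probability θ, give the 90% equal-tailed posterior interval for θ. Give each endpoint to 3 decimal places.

Posterior: Beta(2+6, 1+56) = Beta(8, 57).
Equal-tailed 90% interval: the 0.05 and 0.95 quantiles of Beta(8, 57).
Posterior mean ≈ 0.123, SD ≈ 0.040; a Normal approximation gives roughly [0.057, 0.190].
Exact: F⁻¹(0.05) = 0.064; F⁻¹(0.95) = 0.196.

[0.064, 0.196]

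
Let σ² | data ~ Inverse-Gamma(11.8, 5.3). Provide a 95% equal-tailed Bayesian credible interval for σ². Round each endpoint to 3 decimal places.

[0.273, 0.875]

Inverse-Gamma(11.8, 5.3) quantiles: F⁻¹(0.025) and F⁻¹(0.975).
Equivalently, 1/σ² ~ Gamma(11.8, rate = 5.3); invert its 0.975 and 0.025 quantiles.
Posterior mean ≈ 0.491, SD ≈ 0.157; a Normal approximation gives roughly [0.183, 0.798].
Exact: lower = 0.273; upper = 0.875.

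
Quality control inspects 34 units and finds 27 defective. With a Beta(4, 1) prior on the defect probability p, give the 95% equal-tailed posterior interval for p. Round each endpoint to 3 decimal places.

Posterior: Beta(4+27, 1+7) = Beta(31, 8).
Equal-tailed 95% interval: the 0.025 and 0.975 quantiles of Beta(31, 8).
Posterior mean ≈ 0.795, SD ≈ 0.064; a Normal approximation gives roughly [0.670, 0.920].
Exact: F⁻¹(0.025) = 0.657; F⁻¹(0.975) = 0.904.

[0.657, 0.904]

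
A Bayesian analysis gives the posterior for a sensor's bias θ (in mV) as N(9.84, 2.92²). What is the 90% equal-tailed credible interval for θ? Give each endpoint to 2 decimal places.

[5.04, 14.64]

The posterior is symmetric, so the 90% equal-tailed interval is θ = 9.84 ± z·2.92 with z = 1.645.
Half-width: 1.645 × 2.92 = 4.80.
9.84 − 4.80 = 5.04; 9.84 + 4.80 = 14.64.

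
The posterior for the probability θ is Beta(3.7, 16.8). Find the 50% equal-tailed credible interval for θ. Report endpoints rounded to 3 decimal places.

Posterior: Beta(3.7, 16.8).
Equal-tailed 50% interval: the 0.25 and 0.75 quantiles of Beta(3.7, 16.8).
Posterior mean ≈ 0.180, SD ≈ 0.083; a Normal approximation gives roughly [0.125, 0.236].
Exact: F⁻¹(0.25) = 0.119; F⁻¹(0.75) = 0.231.

[0.119, 0.231]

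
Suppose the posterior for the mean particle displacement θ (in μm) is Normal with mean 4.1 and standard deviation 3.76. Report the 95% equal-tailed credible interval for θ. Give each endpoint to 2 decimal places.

The posterior is symmetric, so the 95% equal-tailed interval is θ = 4.1 ± z·3.76 with z = 1.960.
Half-width: 1.960 × 3.76 = 7.37.
4.1 − 7.37 = -3.27; 4.1 + 7.37 = 11.47.

[-3.27, 11.47]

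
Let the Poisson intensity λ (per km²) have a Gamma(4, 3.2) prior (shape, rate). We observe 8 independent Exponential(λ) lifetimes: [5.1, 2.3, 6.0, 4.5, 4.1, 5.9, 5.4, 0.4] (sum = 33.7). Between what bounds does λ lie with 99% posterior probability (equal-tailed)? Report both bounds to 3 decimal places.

[0.134, 0.617]

Posterior: Gamma(4+8, 3.2+33.7) = Gamma(12, 36.9) (shape, rate).
Equal-tailed 99% interval: Gamma(12, 36.9) quantiles at 0.005 and 0.995.
Posterior mean ≈ 0.325, SD ≈ 0.094; a Normal approximation gives roughly [0.083, 0.567].
Exact: lower = 0.134; upper = 0.617.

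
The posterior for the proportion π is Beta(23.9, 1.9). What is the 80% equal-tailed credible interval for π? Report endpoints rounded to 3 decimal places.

[0.858, 0.980]

Posterior: Beta(23.9, 1.9).
Equal-tailed 80% interval: the 0.1 and 0.9 quantiles of Beta(23.9, 1.9).
Posterior mean ≈ 0.926, SD ≈ 0.050; a Normal approximation gives roughly [0.862, 0.991].
Exact: F⁻¹(0.1) = 0.858; F⁻¹(0.9) = 0.980.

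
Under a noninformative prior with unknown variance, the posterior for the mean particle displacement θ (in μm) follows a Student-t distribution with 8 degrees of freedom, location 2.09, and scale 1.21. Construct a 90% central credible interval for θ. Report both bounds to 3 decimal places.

[-0.160, 4.340]

The t_8 distribution is symmetric; the 90% interval is 2.09 ± t·1.21 with t_{0.95,8} = 1.860.
Half-width: 1.860 × 1.21 = 2.250.
2.09 − 2.250 = -0.160; 2.09 + 2.250 = 4.340.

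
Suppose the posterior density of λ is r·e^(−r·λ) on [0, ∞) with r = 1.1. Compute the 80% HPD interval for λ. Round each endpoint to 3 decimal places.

The exponential density is strictly decreasing on [0, ∞), so the HPD interval is anchored at 0: [0, q] with P(λ ≤ q) = 0.80.
q = −ln(1 − 0.80) / 1.1 = 1.6094 / 1.1 = 1.463.

[0.000, 1.463]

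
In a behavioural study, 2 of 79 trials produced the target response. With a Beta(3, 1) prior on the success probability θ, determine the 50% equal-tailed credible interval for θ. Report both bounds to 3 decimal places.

[0.041, 0.075]

Posterior: Beta(3+2, 1+77) = Beta(5, 78).
Equal-tailed 50% interval: the 0.25 and 0.75 quantiles of Beta(5, 78).
Posterior mean ≈ 0.060, SD ≈ 0.026; a Normal approximation gives roughly [0.043, 0.078].
Exact: F⁻¹(0.25) = 0.041; F⁻¹(0.75) = 0.075.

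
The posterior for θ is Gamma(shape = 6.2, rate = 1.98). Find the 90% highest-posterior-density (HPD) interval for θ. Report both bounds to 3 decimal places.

The posterior is unimodal and skewed, so the HPD interval has equal density at both endpoints and is the shortest 90% interval.
Solving f(1.140) = f(5.047) with F(5.047) − F(1.140) = 0.90 gives [1.140, 5.047].
For comparison, the equal-tailed interval is [1.387, 5.445]; the HPD is narrower and shifted toward the mode.

[1.140, 5.047]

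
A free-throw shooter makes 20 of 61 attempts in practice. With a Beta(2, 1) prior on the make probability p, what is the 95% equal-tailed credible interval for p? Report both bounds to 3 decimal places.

Posterior: Beta(2+20, 1+41) = Beta(22, 42).
Equal-tailed 95% interval: the 0.025 and 0.975 quantiles of Beta(22, 42).
Posterior mean ≈ 0.344, SD ≈ 0.059; a Normal approximation gives roughly [0.228, 0.459].
Exact: F⁻¹(0.025) = 0.233; F⁻¹(0.975) = 0.463.

[0.233, 0.463]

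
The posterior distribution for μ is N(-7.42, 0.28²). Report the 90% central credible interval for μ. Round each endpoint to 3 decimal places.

[-7.881, -6.959]

The posterior is symmetric, so the 90% equal-tailed interval is μ = -7.42 ± z·0.28 with z = 1.645.
Half-width: 1.645 × 0.28 = 0.461.
-7.42 − 0.461 = -7.881; -7.42 + 0.461 = -6.959.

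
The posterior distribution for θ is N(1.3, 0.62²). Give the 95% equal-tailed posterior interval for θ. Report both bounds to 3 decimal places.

The posterior is symmetric, so the 95% equal-tailed interval is θ = 1.3 ± z·0.62 with z = 1.960.
Half-width: 1.960 × 0.62 = 1.215.
1.3 − 1.215 = 0.085; 1.3 + 1.215 = 2.515.

[0.085, 2.515]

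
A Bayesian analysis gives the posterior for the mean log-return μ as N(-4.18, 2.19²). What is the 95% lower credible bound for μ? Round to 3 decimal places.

Need L with P(μ ≥ L) = 0.95: L = -4.18 − z_{0.05}·2.19.
z = 1.645; L = -4.18 − 1.645 × 2.19 = -7.782.

-7.782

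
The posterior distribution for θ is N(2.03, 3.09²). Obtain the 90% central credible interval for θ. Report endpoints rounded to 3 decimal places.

The posterior is symmetric, so the 90% equal-tailed interval is θ = 2.03 ± z·3.09 with z = 1.645.
Half-width: 1.645 × 3.09 = 5.083.
2.03 − 5.083 = -3.053; 2.03 + 5.083 = 7.113.

[-3.053, 7.113]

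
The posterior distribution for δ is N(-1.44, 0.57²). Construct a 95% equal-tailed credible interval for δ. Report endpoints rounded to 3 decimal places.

[-2.557, -0.323]

The posterior is symmetric, so the 95% equal-tailed interval is δ = -1.44 ± z·0.57 with z = 1.960.
Half-width: 1.960 × 0.57 = 1.117.
-1.44 − 1.117 = -2.557; -1.44 + 1.117 = -0.323.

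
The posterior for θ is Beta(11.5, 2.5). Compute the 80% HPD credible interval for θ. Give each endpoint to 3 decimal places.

The posterior is unimodal and skewed, so the HPD interval has equal density at both endpoints and is the shortest 80% interval.
Solving f(0.726) = f(0.962) with F(0.962) − F(0.726) = 0.80 gives [0.726, 0.962].
For comparison, the equal-tailed interval is [0.685, 0.936]; the HPD is narrower and shifted toward the mode.

[0.726, 0.962]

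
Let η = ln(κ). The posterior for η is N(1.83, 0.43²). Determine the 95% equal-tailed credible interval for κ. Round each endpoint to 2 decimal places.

[2.68, 14.48]

On the log scale the 95% interval is 1.83 ± 1.960 × 0.43 = [0.9872, 2.6728].
Exponentiate: [e^0.9872, e^2.6728] = [2.68, 14.48].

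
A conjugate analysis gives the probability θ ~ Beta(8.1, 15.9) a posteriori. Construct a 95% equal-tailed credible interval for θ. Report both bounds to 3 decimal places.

[0.167, 0.534]

Posterior: Beta(8.1, 15.9).
Equal-tailed 95% interval: the 0.025 and 0.975 quantiles of Beta(8.1, 15.9).
Posterior mean ≈ 0.337, SD ≈ 0.095; a Normal approximation gives roughly [0.152, 0.523].
Exact: F⁻¹(0.025) = 0.167; F⁻¹(0.975) = 0.534.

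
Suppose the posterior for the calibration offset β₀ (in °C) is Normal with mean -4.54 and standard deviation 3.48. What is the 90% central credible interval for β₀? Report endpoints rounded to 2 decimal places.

[-10.26, 1.18]

The posterior is symmetric, so the 90% equal-tailed interval is β₀ = -4.54 ± z·3.48 with z = 1.645.
Half-width: 1.645 × 3.48 = 5.72.
-4.54 − 5.72 = -10.26; -4.54 + 5.72 = 1.18.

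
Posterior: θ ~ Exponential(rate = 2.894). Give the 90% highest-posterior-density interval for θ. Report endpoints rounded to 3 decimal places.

The exponential density is strictly decreasing on [0, ∞), so the HPD interval is anchored at 0: [0, q] with P(θ ≤ q) = 0.90.
q = −ln(1 − 0.90) / 2.894 = 2.3026 / 2.894 = 0.796.

[0.000, 0.796]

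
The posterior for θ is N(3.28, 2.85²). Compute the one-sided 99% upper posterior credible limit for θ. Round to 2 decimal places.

9.91

Need U with P(θ ≤ U) = 0.99: U = 3.28 + z_{0.01}·2.85.
z = 2.326; U = 3.28 + 2.326 × 2.85 = 9.91.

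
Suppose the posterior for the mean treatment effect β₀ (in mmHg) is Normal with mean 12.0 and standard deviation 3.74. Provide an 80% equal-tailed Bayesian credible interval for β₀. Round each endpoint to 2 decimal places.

[7.21, 16.79]

The posterior is symmetric, so the 80% equal-tailed interval is β₀ = 12.0 ± z·3.74 with z = 1.282.
Half-width: 1.282 × 3.74 = 4.79.
12.0 − 4.79 = 7.21; 12.0 + 4.79 = 16.79.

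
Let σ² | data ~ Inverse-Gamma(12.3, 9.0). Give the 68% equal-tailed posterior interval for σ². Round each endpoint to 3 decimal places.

Inverse-Gamma(12.3, 9.0) quantiles: F⁻¹(0.16) and F⁻¹(0.84).
Equivalently, 1/σ² ~ Gamma(12.3, rate = 9.0); invert its 0.84 and 0.16 quantiles.
Posterior mean ≈ 0.796, SD ≈ 0.248; a Normal approximation gives roughly [0.550, 1.043].
Exact: lower = 0.572; upper = 1.016.

[0.572, 1.016]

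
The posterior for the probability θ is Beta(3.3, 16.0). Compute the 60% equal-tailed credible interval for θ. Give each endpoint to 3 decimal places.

Posterior: Beta(3.3, 16.0).
Equal-tailed 60% interval: the 0.2 and 0.8 quantiles of Beta(3.3, 16.0).
Posterior mean ≈ 0.171, SD ≈ 0.084; a Normal approximation gives roughly [0.101, 0.241].
Exact: F⁻¹(0.2) = 0.098; F⁻¹(0.8) = 0.238.

[0.098, 0.238]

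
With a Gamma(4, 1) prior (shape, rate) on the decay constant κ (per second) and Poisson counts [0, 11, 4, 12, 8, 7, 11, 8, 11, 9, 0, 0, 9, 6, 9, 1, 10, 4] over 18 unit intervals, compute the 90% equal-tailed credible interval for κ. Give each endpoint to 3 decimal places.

[5.593, 7.519]

Posterior: Gamma(4+120, 1+18) = Gamma(124, 19) (shape, rate).
Equal-tailed 90% interval: Gamma(124, 19) quantiles at 0.05 and 0.95.
Posterior mean ≈ 6.526, SD ≈ 0.586; a Normal approximation gives roughly [5.562, 7.490].
Exact: lower = 5.593; upper = 7.519.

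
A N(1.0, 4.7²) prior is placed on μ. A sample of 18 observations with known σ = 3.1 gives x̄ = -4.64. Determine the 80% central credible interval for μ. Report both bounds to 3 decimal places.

Posterior precision = 1/4.7² + 18/3.1² = 0.0453 + 1.8730 = 1.9183, so posterior SD = 0.7220.
Posterior mean = (1.0/4.7² + 18·-4.64/3.1²) / 1.9183 = -4.5069.
Interval: -4.5069 ± 1.282 × 0.7220 → [-5.432, -3.582].

[-5.432, -3.582]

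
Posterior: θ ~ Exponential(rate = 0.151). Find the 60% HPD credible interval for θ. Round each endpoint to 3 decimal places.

[0.000, 6.068]

The exponential density is strictly decreasing on [0, ∞), so the HPD interval is anchored at 0: [0, q] with P(θ ≤ q) = 0.60.
q = −ln(1 − 0.60) / 0.151 = 0.9163 / 0.151 = 6.068.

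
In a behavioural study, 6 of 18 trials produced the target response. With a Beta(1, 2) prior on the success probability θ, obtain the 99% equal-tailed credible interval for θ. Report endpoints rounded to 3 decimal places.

Posterior: Beta(1+6, 2+12) = Beta(7, 14).
Equal-tailed 99% interval: the 0.005 and 0.995 quantiles of Beta(7, 14).
Posterior mean ≈ 0.333, SD ≈ 0.101; a Normal approximation gives roughly [0.074, 0.592].
Exact: F⁻¹(0.005) = 0.114; F⁻¹(0.995) = 0.610.

[0.114, 0.610]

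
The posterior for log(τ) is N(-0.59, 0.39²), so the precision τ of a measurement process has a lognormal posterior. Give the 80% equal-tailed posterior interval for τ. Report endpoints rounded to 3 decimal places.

On the log scale the 80% interval is -0.59 ± 1.282 × 0.39 = [-1.0898, -0.0902].
Exponentiate: [e^-1.0898, e^-0.0902] = [0.336, 0.914].

[0.336, 0.914]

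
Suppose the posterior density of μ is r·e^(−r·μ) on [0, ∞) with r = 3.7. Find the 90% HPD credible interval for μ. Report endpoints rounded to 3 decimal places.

The exponential density is strictly decreasing on [0, ∞), so the HPD interval is anchored at 0: [0, q] with P(μ ≤ q) = 0.90.
q = −ln(1 − 0.90) / 3.7 = 2.3026 / 3.7 = 0.622.

[0.000, 0.622]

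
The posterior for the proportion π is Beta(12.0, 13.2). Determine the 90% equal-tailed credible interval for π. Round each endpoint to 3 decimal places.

[0.316, 0.638]

Posterior: Beta(12.0, 13.2).
Equal-tailed 90% interval: the 0.05 and 0.95 quantiles of Beta(12.0, 13.2).
Posterior mean ≈ 0.476, SD ≈ 0.098; a Normal approximation gives roughly [0.316, 0.637].
Exact: F⁻¹(0.05) = 0.316; F⁻¹(0.95) = 0.638.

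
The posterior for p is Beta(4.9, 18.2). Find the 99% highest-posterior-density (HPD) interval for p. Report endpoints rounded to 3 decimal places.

[0.040, 0.444]

The posterior is unimodal and skewed, so the HPD interval has equal density at both endpoints and is the shortest 99% interval.
Solving f(0.040) = f(0.444) with F(0.444) − F(0.040) = 0.99 gives [0.040, 0.444].
For comparison, the equal-tailed interval is [0.050, 0.463]; the HPD is narrower and shifted toward the mode.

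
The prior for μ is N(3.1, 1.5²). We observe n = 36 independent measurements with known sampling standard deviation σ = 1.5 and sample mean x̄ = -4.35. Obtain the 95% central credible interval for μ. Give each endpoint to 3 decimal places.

[-4.632, -3.665]

Posterior precision = 1/1.5² + 36/1.5² = 0.4444 + 16.0000 = 16.4444, so posterior SD = 0.2466.
Posterior mean = (3.1/1.5² + 36·-4.35/1.5²) / 16.4444 = -4.1486.
Interval: -4.1486 ± 1.960 × 0.2466 → [-4.632, -3.665].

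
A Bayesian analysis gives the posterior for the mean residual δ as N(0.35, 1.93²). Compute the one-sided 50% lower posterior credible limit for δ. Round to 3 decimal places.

0.350

Need L with P(δ ≥ L) = 0.50: L = 0.35 − z_{0.5}·1.93.
z = 0.000; L = 0.35 − 0.000 × 1.93 = 0.350.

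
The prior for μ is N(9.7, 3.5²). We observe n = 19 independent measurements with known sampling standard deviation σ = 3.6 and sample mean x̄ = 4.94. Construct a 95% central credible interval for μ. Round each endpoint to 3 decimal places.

[3.616, 6.767]

Posterior precision = 1/3.5² + 19/3.6² = 0.0816 + 1.4660 = 1.5477, so posterior SD = 0.8038.
Posterior mean = (9.7/3.5² + 19·4.94/3.6²) / 1.5477 = 5.1911.
Interval: 5.1911 ± 1.960 × 0.8038 → [3.616, 6.767].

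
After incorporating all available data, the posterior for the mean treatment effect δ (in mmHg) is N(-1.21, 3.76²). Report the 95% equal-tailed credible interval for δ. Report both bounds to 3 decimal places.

The posterior is symmetric, so the 95% equal-tailed interval is δ = -1.21 ± z·3.76 with z = 1.960.
Half-width: 1.960 × 3.76 = 7.369.
-1.21 − 7.369 = -8.579; -1.21 + 7.369 = 6.159.

[-8.579, 6.159]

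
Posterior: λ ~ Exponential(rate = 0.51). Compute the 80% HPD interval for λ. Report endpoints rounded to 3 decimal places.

[0.000, 3.156]

The exponential density is strictly decreasing on [0, ∞), so the HPD interval is anchored at 0: [0, q] with P(λ ≤ q) = 0.80.
q = −ln(1 − 0.80) / 0.51 = 1.6094 / 0.51 = 3.156.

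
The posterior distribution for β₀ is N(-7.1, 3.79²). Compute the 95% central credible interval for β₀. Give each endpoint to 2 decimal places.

The posterior is symmetric, so the 95% equal-tailed interval is β₀ = -7.1 ± z·3.79 with z = 1.960.
Half-width: 1.960 × 3.79 = 7.43.
-7.1 − 7.43 = -14.53; -7.1 + 7.43 = 0.33.

[-14.53, 0.33]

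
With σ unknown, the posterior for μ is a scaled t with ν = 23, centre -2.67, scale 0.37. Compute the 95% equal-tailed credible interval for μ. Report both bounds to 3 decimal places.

The t_23 distribution is symmetric; the 95% interval is -2.67 ± t·0.37 with t_{0.975,23} = 2.069.
Half-width: 2.069 × 0.37 = 0.765.
-2.67 − 0.765 = -3.435; -2.67 + 0.765 = -1.905.

[-3.435, -1.905]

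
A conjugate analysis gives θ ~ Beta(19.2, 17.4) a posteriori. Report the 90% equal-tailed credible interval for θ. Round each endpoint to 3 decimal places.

[0.390, 0.658]

Posterior: Beta(19.2, 17.4).
Equal-tailed 90% interval: the 0.05 and 0.95 quantiles of Beta(19.2, 17.4).
Posterior mean ≈ 0.525, SD ≈ 0.081; a Normal approximation gives roughly [0.391, 0.659].
Exact: F⁻¹(0.05) = 0.390; F⁻¹(0.95) = 0.658.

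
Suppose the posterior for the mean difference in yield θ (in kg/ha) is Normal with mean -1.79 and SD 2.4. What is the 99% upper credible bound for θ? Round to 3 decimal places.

Need U with P(θ ≤ U) = 0.99: U = -1.79 + z_{0.01}·2.4.
z = 2.326; U = -1.79 + 2.326 × 2.4 = 3.793.

3.793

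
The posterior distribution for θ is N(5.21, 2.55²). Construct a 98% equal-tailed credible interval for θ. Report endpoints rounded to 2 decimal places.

[-0.72, 11.14]

The posterior is symmetric, so the 98% equal-tailed interval is θ = 5.21 ± z·2.55 with z = 2.326.
Half-width: 2.326 × 2.55 = 5.93.
5.21 − 5.93 = -0.72; 5.21 + 5.93 = 11.14.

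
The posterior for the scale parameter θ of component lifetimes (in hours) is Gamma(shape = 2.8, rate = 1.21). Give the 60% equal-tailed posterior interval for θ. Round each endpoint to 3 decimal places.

Posterior: Gamma(shape 2.8, rate 1.21).
Equal-tailed 60% interval: Gamma(2.8, 1.21) quantiles at 0.2 and 0.8.
Posterior mean ≈ 2.314, SD ≈ 1.383; a Normal approximation gives roughly [1.150, 3.478].
Exact: lower = 1.147; upper = 3.328.

[1.147, 3.328]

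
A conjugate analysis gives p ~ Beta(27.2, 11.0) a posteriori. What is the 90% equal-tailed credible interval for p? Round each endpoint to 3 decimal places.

[0.587, 0.824]

Posterior: Beta(27.2, 11.0).
Equal-tailed 90% interval: the 0.05 and 0.95 quantiles of Beta(27.2, 11.0).
Posterior mean ≈ 0.712, SD ≈ 0.072; a Normal approximation gives roughly [0.593, 0.831].
Exact: F⁻¹(0.05) = 0.587; F⁻¹(0.95) = 0.824.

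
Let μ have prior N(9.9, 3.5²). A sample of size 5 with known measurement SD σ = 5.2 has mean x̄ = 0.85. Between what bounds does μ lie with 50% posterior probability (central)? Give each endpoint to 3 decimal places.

[2.315, 4.928]

Posterior precision = 1/3.5² + 5/5.2² = 0.0816 + 0.1849 = 0.2665, so posterior SD = 1.9369.
Posterior mean = (9.9/3.5² + 5·0.85/5.2²) / 0.2665 = 3.6217.
Interval: 3.6217 ± 0.674 × 1.9369 → [2.315, 4.928].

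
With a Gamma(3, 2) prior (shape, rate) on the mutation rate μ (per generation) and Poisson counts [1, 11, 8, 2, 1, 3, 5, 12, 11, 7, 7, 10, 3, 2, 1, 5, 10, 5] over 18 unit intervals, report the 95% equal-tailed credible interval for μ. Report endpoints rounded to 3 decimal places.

Posterior: Gamma(3+104, 2+18) = Gamma(107, 20) (shape, rate).
Equal-tailed 95% interval: Gamma(107, 20) quantiles at 0.025 and 0.975.
Posterior mean ≈ 5.350, SD ≈ 0.517; a Normal approximation gives roughly [4.336, 6.364].
Exact: lower = 4.384; upper = 6.410.

[4.384, 6.410]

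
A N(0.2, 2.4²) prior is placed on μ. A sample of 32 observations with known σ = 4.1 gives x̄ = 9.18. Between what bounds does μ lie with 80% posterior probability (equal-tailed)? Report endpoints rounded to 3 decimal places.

[7.540, 9.319]

Posterior precision = 1/2.4² + 32/4.1² = 0.1736 + 1.9036 = 2.0772, so posterior SD = 0.6938.
Posterior mean = (0.2/2.4² + 32·9.18/4.1²) / 2.0772 = 8.4295.
Interval: 8.4295 ± 1.282 × 0.6938 → [7.540, 9.319].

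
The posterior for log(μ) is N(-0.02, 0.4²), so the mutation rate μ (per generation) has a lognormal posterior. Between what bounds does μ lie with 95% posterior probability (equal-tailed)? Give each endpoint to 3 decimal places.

[0.448, 2.147]

On the log scale the 95% interval is -0.02 ± 1.960 × 0.4 = [-0.8040, 0.7640].
Exponentiate: [e^-0.8040, e^0.7640] = [0.448, 2.147].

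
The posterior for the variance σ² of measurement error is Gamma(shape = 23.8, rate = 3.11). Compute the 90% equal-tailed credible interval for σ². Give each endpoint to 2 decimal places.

Posterior: Gamma(shape 23.8, rate 3.11).
Equal-tailed 90% interval: Gamma(23.8, 3.11) quantiles at 0.05 and 0.95.
Posterior mean ≈ 7.65, SD ≈ 1.57; a Normal approximation gives roughly [5.07, 10.23].
Exact: lower = 5.27; upper = 10.40.

[5.27, 10.40]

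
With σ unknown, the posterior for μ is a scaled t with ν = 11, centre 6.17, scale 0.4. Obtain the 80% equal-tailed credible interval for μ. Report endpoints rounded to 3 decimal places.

The t_11 distribution is symmetric; the 80% interval is 6.17 ± t·0.4 with t_{0.9,11} = 1.363.
Half-width: 1.363 × 0.4 = 0.545.
6.17 − 0.545 = 5.625; 6.17 + 0.545 = 6.715.

[5.625, 6.715]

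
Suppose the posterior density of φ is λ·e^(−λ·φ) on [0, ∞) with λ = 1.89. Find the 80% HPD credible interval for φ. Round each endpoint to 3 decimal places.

The exponential density is strictly decreasing on [0, ∞), so the HPD interval is anchored at 0: [0, q] with P(φ ≤ q) = 0.80.
q = −ln(1 − 0.80) / 1.89 = 1.6094 / 1.89 = 0.852.

[0.000, 0.852]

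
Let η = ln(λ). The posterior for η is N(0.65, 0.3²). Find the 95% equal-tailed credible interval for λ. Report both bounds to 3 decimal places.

On the log scale the 95% interval is 0.65 ± 1.960 × 0.3 = [0.0620, 1.2380].
Exponentiate: [e^0.0620, e^1.2380] = [1.064, 3.449].

[1.064, 3.449]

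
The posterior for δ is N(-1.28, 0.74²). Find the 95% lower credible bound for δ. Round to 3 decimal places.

Need L with P(δ ≥ L) = 0.95: L = -1.28 − z_{0.05}·0.74.
z = 1.645; L = -1.28 − 1.645 × 0.74 = -2.497.

-2.497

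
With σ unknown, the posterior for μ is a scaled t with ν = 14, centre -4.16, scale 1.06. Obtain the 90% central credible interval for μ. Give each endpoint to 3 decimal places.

[-6.027, -2.293]

The t_14 distribution is symmetric; the 90% interval is -4.16 ± t·1.06 with t_{0.95,14} = 1.761.
Half-width: 1.761 × 1.06 = 1.867.
-4.16 − 1.867 = -6.027; -4.16 + 1.867 = -2.293.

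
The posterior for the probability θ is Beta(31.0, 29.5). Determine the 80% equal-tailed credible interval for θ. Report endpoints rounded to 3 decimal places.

[0.430, 0.594]

Posterior: Beta(31.0, 29.5).
Equal-tailed 80% interval: the 0.1 and 0.9 quantiles of Beta(31.0, 29.5).
Posterior mean ≈ 0.512, SD ≈ 0.064; a Normal approximation gives roughly [0.431, 0.594].
Exact: F⁻¹(0.1) = 0.430; F⁻¹(0.9) = 0.594.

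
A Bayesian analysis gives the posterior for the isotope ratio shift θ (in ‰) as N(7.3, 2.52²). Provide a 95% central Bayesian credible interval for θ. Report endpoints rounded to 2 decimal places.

The posterior is symmetric, so the 95% equal-tailed interval is θ = 7.3 ± z·2.52 with z = 1.960.
Half-width: 1.960 × 2.52 = 4.94.
7.3 − 4.94 = 2.36; 7.3 + 4.94 = 12.24.

[2.36, 12.24]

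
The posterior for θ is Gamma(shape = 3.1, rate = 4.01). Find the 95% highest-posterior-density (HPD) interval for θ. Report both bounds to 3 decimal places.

[0.085, 1.636]

The posterior is unimodal and skewed, so the HPD interval has equal density at both endpoints and is the shortest 95% interval.
Solving f(0.085) = f(1.636) with F(1.636) − F(0.085) = 0.95 gives [0.085, 1.636].
For comparison, the equal-tailed interval is [0.165, 1.841]; the HPD is narrower and shifted toward the mode.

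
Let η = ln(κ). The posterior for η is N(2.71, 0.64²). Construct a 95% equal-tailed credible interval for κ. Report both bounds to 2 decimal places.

[4.29, 52.69]

On the log scale the 95% interval is 2.71 ± 1.960 × 0.64 = [1.4556, 3.9644].
Exponentiate: [e^1.4556, e^3.9644] = [4.29, 52.69].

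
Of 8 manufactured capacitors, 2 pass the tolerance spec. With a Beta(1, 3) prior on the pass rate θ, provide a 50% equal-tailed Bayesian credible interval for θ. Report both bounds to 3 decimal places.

[0.159, 0.326]

Posterior: Beta(1+2, 3+6) = Beta(3, 9).
Equal-tailed 50% interval: the 0.25 and 0.75 quantiles of Beta(3, 9).
Posterior mean ≈ 0.250, SD ≈ 0.120; a Normal approximation gives roughly [0.169, 0.331].
Exact: F⁻¹(0.25) = 0.159; F⁻¹(0.75) = 0.326.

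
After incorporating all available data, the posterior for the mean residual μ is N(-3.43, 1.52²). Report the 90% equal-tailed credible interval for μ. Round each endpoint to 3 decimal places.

The posterior is symmetric, so the 90% equal-tailed interval is μ = -3.43 ± z·1.52 with z = 1.645.
Half-width: 1.645 × 1.52 = 2.500.
-3.43 − 2.500 = -5.930; -3.43 + 2.500 = -0.930.

[-5.930, -0.930]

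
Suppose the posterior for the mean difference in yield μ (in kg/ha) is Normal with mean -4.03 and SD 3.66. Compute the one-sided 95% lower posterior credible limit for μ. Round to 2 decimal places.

Need L with P(μ ≥ L) = 0.95: L = -4.03 − z_{0.05}·3.66.
z = 1.645; L = -4.03 − 1.645 × 3.66 = -10.05.

-10.05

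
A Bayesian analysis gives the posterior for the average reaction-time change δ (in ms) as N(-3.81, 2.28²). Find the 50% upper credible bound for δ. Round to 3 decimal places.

Need U with P(δ ≤ U) = 0.50: U = -3.81 + z_{0.5}·2.28.
z = 0.000; U = -3.81 + 0.000 × 2.28 = -3.810.

-3.810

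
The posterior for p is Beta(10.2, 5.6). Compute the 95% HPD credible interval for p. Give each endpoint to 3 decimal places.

The posterior is unimodal and skewed, so the HPD interval has equal density at both endpoints and is the shortest 95% interval.
Solving f(0.417) = f(0.864) with F(0.864) − F(0.417) = 0.95 gives [0.417, 0.864].
For comparison, the equal-tailed interval is [0.403, 0.853]; the HPD is narrower and shifted toward the mode.

[0.417, 0.864]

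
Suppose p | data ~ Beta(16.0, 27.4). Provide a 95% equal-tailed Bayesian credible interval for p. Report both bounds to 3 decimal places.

Posterior: Beta(16.0, 27.4).
Equal-tailed 95% interval: the 0.025 and 0.975 quantiles of Beta(16.0, 27.4).
Posterior mean ≈ 0.369, SD ≈ 0.072; a Normal approximation gives roughly [0.227, 0.511].
Exact: F⁻¹(0.025) = 0.233; F⁻¹(0.975) = 0.516.

[0.233, 0.516]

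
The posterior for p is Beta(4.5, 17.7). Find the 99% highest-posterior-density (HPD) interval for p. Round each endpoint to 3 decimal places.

The posterior is unimodal and skewed, so the HPD interval has equal density at both endpoints and is the shortest 99% interval.
Solving f(0.033) = f(0.437) with F(0.437) − F(0.033) = 0.99 gives [0.033, 0.437].
For comparison, the equal-tailed interval is [0.044, 0.457]; the HPD is narrower and shifted toward the mode.

[0.033, 0.437]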